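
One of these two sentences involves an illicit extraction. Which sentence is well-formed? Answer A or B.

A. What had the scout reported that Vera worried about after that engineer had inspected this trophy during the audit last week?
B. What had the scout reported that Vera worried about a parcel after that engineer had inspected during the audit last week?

A

In B, the wh-phrase is extracted from inside an adjunct island (introduced by "after"), which blocks movement.
In A, the extraction path crosses only that-complement boundaries, which are transparent.
So A is grammatical.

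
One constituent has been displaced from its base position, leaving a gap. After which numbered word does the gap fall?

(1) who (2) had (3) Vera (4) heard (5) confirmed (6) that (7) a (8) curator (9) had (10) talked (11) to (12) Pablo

The displaced element is "who" (word 1).
It is linked across 1 clause boundary (Ø).
It functions as the subject of "confirmed", so the gap sits immediately after word 4 ("heard").
Base order: Vera had heard that who confirmed that a curator had talked to Pablo.

4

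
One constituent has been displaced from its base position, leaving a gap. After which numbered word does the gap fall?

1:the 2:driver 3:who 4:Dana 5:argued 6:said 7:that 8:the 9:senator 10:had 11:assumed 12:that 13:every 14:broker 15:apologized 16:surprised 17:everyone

5

The displaced element is "the driver" (word 2).
It is linked across 1 clause boundary (Ø).
It functions as the subject of "said", so the gap sits immediately after word 5 ("argued").
Base order: Dana argued the driver said that the senator had assumed that every broker apologized.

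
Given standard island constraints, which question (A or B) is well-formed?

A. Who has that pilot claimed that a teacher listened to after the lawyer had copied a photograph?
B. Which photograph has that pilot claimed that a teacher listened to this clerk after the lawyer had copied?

A

In B, the wh-phrase is extracted from inside an adjunct island (introduced by "after"), which blocks movement.
In A, the extraction path crosses only that-complement boundaries, which are transparent.
So A is grammatical.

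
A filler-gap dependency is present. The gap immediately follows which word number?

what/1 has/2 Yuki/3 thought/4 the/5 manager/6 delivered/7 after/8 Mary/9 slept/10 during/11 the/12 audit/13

7

The displaced element is "what" (word 1).
It is linked across 1 clause boundary (Ø).
It functions as the direct object of "delivered", so the gap sits immediately after word 7 ("delivered").
Base order: Yuki has thought the manager delivered what after Mary slept during the audit.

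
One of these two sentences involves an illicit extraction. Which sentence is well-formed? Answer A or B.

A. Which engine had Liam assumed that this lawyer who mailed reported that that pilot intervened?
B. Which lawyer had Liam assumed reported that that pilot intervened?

In A, the wh-phrase is extracted from inside a complex-NP island (relative clause) (introduced by "who"), which blocks movement.
In B, the extraction path crosses only that-complement boundaries, which are transparent.
So B is grammatical.

B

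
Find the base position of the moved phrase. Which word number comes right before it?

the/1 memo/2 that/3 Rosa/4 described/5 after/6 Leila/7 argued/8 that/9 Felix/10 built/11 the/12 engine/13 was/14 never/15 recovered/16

5

The displaced element is "the memo" (word 2).
It functions as the direct object of "described", so the gap sits immediately after word 5 ("described").
Base order: Rosa described the memo after Leila argued that Felix built the engine.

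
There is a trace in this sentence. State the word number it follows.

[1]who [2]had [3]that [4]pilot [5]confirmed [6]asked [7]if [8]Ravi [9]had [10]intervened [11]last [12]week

5

The displaced element is "who" (word 1).
It is linked across 1 clause boundary (Ø).
It functions as the subject of "asked", so the gap sits immediately after word 5 ("confirmed").
Base order: That pilot had confirmed that who asked if Ravi had intervened last week.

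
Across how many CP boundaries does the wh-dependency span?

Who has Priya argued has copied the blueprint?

"who" is extracted from the subject of "copied".
Boundaries crossed, outermost first: [Ø] — 1 in total.

1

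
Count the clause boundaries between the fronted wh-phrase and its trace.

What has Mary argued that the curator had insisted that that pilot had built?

2

"what" is extracted from the object of "built".
Boundaries crossed, outermost first: [that], [that] — 2 in total.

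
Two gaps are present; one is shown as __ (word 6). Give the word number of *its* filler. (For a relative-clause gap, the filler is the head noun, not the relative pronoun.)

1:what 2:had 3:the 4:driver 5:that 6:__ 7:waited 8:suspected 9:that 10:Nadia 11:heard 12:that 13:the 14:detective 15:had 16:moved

4

The marked gap is inside the relative clause, the subject of "waited".
Its filler is the head noun "driver" (via "that"), at word 4.
(The other dependency links word 1 to a gap after word 16.)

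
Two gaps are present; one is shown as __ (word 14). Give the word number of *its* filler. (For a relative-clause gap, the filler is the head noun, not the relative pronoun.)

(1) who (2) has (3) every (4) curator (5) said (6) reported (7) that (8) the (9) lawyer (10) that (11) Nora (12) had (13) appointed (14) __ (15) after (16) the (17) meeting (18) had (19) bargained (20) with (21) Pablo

9

The marked gap is inside the relative clause, the direct object of "appointed".
Its filler is the head noun "lawyer" (via "that"), at word 9.
(The other dependency links word 1 to a gap after word 5.)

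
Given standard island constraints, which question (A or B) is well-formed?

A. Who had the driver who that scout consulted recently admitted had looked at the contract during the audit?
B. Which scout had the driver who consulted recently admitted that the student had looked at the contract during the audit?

A

In B, the wh-phrase is extracted from inside a complex-NP island (relative clause) (introduced by "who"), which blocks movement.
In A, the extraction path crosses only that-complement boundaries, which are transparent.
So A is grammatical.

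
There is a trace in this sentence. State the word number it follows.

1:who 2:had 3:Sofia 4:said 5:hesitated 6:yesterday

4

The displaced element is "who" (word 1).
It is linked across 1 clause boundary (Ø).
It functions as the subject of "hesitated", so the gap sits immediately after word 4 ("said").
Base order: Sofia had said that who hesitated yesterday.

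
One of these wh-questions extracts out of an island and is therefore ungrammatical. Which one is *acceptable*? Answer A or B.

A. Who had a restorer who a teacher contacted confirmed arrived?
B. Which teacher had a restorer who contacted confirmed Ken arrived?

A

In B, the wh-phrase is extracted from inside a complex-NP island (relative clause) (introduced by "who"), which blocks movement.
In A, the extraction path crosses only that-complement boundaries, which are transparent.
So A is grammatical.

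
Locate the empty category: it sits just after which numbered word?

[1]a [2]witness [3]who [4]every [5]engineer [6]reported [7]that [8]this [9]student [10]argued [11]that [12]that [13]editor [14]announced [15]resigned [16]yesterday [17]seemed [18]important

The displaced element is "a witness" (word 2).
It is linked across 3 clause boundaries (that → that → Ø).
It functions as the subject of "resigned", so the gap sits immediately after word 14 ("announced").
Base order: Every engineer reported that this student argued that that editor announced that a witness resigned yesterday.

14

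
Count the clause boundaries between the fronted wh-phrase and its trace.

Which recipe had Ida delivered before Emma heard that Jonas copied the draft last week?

0

"which recipe" originates inside the matrix clause — no clause boundary is crossed.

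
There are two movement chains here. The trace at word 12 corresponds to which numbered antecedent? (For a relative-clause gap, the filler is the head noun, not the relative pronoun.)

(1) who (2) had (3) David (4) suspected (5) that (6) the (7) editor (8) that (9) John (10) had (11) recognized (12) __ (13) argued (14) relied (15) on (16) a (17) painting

The marked gap is inside the relative clause, the direct object of "recognized".
Its filler is the head noun "editor" (via "that"), at word 7.
(The other dependency links word 1 to a gap after word 13.)

7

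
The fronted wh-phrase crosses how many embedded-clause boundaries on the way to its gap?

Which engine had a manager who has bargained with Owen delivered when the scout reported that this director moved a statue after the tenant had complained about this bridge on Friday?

0

"which engine" originates inside the matrix clause — no clause boundary is crossed.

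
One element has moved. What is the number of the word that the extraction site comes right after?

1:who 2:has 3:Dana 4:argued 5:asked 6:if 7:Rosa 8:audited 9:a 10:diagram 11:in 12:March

4

The displaced element is "who" (word 1).
It is linked across 1 clause boundary (Ø).
It functions as the subject of "asked", so the gap sits immediately after word 4 ("argued").
Base order: Dana has argued who asked if Rosa audited a diagram in March.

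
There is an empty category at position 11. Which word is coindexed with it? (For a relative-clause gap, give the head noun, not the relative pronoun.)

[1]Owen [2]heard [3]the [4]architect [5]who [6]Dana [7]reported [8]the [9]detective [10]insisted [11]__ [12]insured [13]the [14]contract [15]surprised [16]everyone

The gap at 11 is the subject of "insured", inside a relative clause.
The relative pronoun is "who" (word 5); it is bound by the head noun immediately before it.
Its filler is the head noun "architect", at word 4.

4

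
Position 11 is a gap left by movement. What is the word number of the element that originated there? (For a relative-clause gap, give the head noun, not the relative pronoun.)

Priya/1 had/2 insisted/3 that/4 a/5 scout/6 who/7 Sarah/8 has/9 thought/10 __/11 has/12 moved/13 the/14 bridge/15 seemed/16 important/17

6

The gap at 11 is the subject of "moved", inside a relative clause.
The relative pronoun is "who" (word 7); it is bound by the head noun immediately before it.
Its filler is the head noun "scout", at word 6.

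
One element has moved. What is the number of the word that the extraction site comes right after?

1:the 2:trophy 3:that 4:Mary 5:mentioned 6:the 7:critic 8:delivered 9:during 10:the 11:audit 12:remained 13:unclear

8

The displaced element is "the trophy" (word 2).
It is linked across 1 clause boundary (Ø).
It functions as the direct object of "delivered", so the gap sits immediately after word 8 ("delivered").
Base order: Mary mentioned the critic delivered the trophy during the audit.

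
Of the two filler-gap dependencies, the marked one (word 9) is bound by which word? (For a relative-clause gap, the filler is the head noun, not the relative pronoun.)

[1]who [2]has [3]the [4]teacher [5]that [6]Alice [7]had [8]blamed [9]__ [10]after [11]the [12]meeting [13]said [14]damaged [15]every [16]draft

4

The marked gap is inside the relative clause, the direct object of "blamed".
Its filler is the head noun "teacher" (via "that"), at word 4.
(The other dependency links word 1 to a gap after word 13.)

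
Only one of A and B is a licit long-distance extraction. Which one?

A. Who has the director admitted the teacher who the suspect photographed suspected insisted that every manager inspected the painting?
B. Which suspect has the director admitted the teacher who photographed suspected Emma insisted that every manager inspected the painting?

In B, the wh-phrase is extracted from inside a complex-NP island (relative clause) (introduced by "who"), which blocks movement.
In A, the extraction path crosses only that-complement boundaries, which are transparent.
So A is grammatical.

A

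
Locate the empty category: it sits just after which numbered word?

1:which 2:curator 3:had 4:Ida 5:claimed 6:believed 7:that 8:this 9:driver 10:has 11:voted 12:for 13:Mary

5

The displaced element is "which curator" (word 2).
It is linked across 1 clause boundary (Ø).
It functions as the subject of "believed", so the gap sits immediately after word 5 ("claimed").
Base order: Ida had claimed that which curator believed that this driver has voted for Mary.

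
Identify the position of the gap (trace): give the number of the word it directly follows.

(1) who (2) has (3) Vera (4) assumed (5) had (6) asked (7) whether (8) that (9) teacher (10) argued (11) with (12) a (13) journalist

The displaced element is "who" (word 1).
It is linked across 1 clause boundary (Ø).
It functions as the subject of "asked", so the gap sits immediately after word 4 ("assumed").
Base order: Vera has assumed who had asked whether that teacher argued with a journalist.

4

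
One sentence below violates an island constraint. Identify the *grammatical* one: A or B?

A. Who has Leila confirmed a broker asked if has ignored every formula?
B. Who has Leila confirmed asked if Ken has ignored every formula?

In A, the wh-phrase is extracted from inside a wh-island (introduced by "if"), which blocks movement.
In B, the extraction path crosses only that-complement boundaries, which are transparent.
So B is grammatical.

B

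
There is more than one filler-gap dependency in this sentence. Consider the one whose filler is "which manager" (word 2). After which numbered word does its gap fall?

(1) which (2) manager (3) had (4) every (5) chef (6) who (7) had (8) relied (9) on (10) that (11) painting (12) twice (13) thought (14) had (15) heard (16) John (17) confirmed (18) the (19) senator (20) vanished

13

The displaced element is "which manager" (word 2).
It is linked across 1 clause boundary (Ø).
It functions as the subject of "heard", so the gap sits immediately after word 13 ("thought").
Base order: Every chef who had relied on that painting twice had thought which manager had heard John confirmed the senator vanished.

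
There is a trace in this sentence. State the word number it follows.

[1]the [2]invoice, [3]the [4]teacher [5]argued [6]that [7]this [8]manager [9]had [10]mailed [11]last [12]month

The displaced element is "the invoice" (word 2).
It is linked across 1 clause boundary (that).
It functions as the direct object of "mailed", so the gap sits immediately after word 10 ("mailed").
Base order: The teacher argued that this manager had mailed the invoice last month.

10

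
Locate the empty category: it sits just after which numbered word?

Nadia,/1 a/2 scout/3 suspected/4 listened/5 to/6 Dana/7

4

The displaced element is "Nadia" (word 1).
It is linked across 1 clause boundary (Ø).
It functions as the subject of "listened", so the gap sits immediately after word 4 ("suspected").
Base order: A scout suspected Nadia listened to Dana.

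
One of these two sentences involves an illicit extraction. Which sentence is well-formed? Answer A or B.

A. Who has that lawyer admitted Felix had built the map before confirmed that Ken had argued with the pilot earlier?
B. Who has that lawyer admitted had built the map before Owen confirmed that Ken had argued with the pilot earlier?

In A, the wh-phrase is extracted from inside an adjunct island (introduced by "before"), which blocks movement.
In B, the extraction path crosses only that-complement boundaries, which are transparent.
So B is grammatical.

B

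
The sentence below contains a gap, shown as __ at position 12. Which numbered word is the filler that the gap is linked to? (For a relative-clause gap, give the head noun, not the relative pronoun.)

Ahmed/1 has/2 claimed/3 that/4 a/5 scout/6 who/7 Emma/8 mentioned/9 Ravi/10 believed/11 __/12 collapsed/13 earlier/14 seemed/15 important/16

The gap at 12 is the subject of "collapsed", inside a relative clause.
The relative pronoun is "who" (word 7); it is bound by the head noun immediately before it.
Its filler is the head noun "scout", at word 6.

6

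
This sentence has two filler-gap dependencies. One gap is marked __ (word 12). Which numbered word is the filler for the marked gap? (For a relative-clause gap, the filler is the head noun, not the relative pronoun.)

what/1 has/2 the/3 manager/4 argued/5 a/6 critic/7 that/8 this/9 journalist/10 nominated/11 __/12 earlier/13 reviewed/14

The marked gap is inside the relative clause, the direct object of "nominated".
Its filler is the head noun "critic" (via "that"), at word 7.
(The other dependency links word 1 to a gap after word 14.)

7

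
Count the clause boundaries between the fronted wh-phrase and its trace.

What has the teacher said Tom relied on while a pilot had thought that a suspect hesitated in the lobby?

1

"what" is extracted from the PP object of "relied".
Boundaries crossed, outermost first: [Ø] — 1 in total.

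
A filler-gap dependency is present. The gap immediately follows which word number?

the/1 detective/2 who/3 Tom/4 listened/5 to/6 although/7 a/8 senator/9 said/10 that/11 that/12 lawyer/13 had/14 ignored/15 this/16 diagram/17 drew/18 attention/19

The displaced element is "the detective" (word 2).
It functions as the object of the preposition "to" of "listened", so the gap sits immediately after word 6 ("to").
Base order: Tom listened to the detective although a senator said that that lawyer had ignored this diagram.

6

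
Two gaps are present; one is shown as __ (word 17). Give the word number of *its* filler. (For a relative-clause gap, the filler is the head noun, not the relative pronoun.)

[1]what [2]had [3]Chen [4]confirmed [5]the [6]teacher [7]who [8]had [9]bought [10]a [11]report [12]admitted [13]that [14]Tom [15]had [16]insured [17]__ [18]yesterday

The marked gap is the direct object of "insured".
Its filler is the fronted wh-phrase "what", at word 1.
(The other dependency links word 6 to a gap after word 7.)

1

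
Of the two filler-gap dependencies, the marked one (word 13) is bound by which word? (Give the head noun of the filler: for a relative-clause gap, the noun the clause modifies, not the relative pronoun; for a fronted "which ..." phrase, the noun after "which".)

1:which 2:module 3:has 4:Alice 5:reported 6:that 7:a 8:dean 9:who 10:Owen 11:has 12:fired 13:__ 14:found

8

The marked gap is inside the relative clause, the direct object of "fired".
Its filler is the head noun "dean" (via "who"), at word 8.
(The other dependency links word 2 to a gap after word 14.)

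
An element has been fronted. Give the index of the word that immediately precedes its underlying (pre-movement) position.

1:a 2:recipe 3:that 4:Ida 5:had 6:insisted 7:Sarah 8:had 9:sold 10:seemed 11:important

9

The displaced element is "a recipe" (word 2).
It is linked across 1 clause boundary (Ø).
It functions as the direct object of "sold", so the gap sits immediately after word 9 ("sold").
Base order: Ida had insisted Sarah had sold a recipe.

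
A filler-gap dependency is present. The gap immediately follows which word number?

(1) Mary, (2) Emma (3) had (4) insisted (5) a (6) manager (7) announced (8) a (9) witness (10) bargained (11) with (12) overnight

The displaced element is "Mary" (word 1).
It is linked across 2 clause boundaries (Ø → Ø).
It functions as the object of the preposition "with" of "bargained", so the gap sits immediately after word 11 ("with").
Base order: Emma had insisted a manager announced a witness bargained with Mary overnight.

11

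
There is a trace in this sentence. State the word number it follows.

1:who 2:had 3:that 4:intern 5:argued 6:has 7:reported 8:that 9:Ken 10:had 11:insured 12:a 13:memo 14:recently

The displaced element is "who" (word 1).
It is linked across 1 clause boundary (Ø).
It functions as the subject of "reported", so the gap sits immediately after word 5 ("argued").
Base order: That intern had argued that who has reported that Ken had insured a memo recently.

5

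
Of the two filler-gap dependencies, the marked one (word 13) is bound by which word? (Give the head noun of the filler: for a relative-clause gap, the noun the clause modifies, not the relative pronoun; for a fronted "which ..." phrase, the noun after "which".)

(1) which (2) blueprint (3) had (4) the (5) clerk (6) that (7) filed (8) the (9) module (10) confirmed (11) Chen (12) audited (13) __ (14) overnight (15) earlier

2

The marked gap is the direct object of "audited".
Its filler is the fronted wh-phrase "which blueprint", at word 2.
(The other dependency links word 5 to a gap after word 6.)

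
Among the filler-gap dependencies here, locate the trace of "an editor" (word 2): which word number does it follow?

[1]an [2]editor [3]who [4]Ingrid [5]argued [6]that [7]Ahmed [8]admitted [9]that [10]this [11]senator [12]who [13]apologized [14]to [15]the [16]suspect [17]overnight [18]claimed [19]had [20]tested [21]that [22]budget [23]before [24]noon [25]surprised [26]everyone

18

The displaced element is "an editor" (word 2).
It is linked across 3 clause boundaries (that → that → Ø).
It functions as the subject of "tested", so the gap sits immediately after word 18 ("claimed").
Base order: Ingrid argued that Ahmed admitted that this senator who apologized to the suspect overnight claimed that an editor had tested that budget before noon.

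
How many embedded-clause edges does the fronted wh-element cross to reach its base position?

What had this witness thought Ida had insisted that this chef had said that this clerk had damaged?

"what" is extracted from the object of "damaged".
Boundaries crossed, outermost first: [Ø], [that], [that] — 3 in total.

3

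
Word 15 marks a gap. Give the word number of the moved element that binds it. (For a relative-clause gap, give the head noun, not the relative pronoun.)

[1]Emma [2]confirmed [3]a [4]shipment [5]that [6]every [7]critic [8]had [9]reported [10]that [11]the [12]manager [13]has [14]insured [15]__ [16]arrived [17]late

4

The gap at 15 is the object of "insured", inside a relative clause.
The relative pronoun is "that" (word 5); it is bound by the head noun immediately before it.
Its filler is the head noun "shipment", at word 4.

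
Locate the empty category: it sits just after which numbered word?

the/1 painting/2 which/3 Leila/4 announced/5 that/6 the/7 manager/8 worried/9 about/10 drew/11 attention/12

10

The displaced element is "the painting" (word 2).
It is linked across 1 clause boundary (that).
It functions as the object of the preposition "about" of "worried", so the gap sits immediately after word 10 ("about").
Base order: Leila announced that the manager worried about the painting.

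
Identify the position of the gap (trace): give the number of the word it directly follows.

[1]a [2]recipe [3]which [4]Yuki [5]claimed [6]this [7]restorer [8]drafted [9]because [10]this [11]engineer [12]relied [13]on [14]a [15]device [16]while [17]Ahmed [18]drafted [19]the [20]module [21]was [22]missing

8

The displaced element is "a recipe" (word 2).
It is linked across 1 clause boundary (Ø).
It functions as the direct object of "drafted", so the gap sits immediately after word 8 ("drafted").
Base order: Yuki claimed this restorer drafted a recipe because this engineer relied on a device while Ahmed drafted the module.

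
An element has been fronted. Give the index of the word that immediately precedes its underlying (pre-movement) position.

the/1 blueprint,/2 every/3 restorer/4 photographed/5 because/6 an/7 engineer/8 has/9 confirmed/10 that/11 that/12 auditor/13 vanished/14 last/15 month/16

The displaced element is "the blueprint" (word 2).
It functions as the direct object of "photographed", so the gap sits immediately after word 5 ("photographed").
Base order: Every restorer photographed the blueprint because an engineer has confirmed that that auditor vanished last month.

5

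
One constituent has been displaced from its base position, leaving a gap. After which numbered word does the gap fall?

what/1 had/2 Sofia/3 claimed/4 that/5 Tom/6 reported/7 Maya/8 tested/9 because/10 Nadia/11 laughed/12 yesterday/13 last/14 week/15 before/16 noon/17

9

The displaced element is "what" (word 1).
It is linked across 2 clause boundaries (that → Ø).
It functions as the direct object of "tested", so the gap sits immediately after word 9 ("tested").
Base order: Sofia had claimed that Tom reported Maya tested what because Nadia laughed yesterday last week before noon.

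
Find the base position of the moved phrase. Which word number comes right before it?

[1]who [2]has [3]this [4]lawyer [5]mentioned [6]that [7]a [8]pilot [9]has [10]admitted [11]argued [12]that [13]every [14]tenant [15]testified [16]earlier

The displaced element is "who" (word 1).
It is linked across 2 clause boundaries (that → Ø).
It functions as the subject of "argued", so the gap sits immediately after word 10 ("admitted").
Base order: This lawyer has mentioned that a pilot has admitted that who argued that every tenant testified earlier.

10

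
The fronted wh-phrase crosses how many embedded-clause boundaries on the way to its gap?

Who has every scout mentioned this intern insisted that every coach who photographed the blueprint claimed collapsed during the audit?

"who" is extracted from the subject of "collapsed".
Boundaries crossed, outermost first: [Ø], [that], [Ø] — 3 in total.

3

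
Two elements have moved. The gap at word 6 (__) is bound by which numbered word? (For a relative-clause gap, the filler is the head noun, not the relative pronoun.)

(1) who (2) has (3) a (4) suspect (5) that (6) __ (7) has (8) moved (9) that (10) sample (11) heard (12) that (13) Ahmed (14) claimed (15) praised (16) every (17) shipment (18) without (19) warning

4

The marked gap is inside the relative clause, the subject of "moved".
Its filler is the head noun "suspect" (via "that"), at word 4.
(The other dependency links word 1 to a gap after word 14.)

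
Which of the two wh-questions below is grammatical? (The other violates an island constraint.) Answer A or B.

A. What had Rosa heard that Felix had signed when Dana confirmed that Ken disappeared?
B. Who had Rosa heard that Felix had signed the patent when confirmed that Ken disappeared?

In B, the wh-phrase is extracted from inside an adjunct island (introduced by "when"), which blocks movement.
In A, the extraction path crosses only that-complement boundaries, which are transparent.
So A is grammatical.

A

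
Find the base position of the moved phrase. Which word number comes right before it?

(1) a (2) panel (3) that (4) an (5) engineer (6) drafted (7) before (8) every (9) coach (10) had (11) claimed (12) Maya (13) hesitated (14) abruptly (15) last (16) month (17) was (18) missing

The displaced element is "a panel" (word 2).
It functions as the direct object of "drafted", so the gap sits immediately after word 6 ("drafted").
Base order: An engineer drafted a panel before every coach had claimed Maya hesitated abruptly last month.

6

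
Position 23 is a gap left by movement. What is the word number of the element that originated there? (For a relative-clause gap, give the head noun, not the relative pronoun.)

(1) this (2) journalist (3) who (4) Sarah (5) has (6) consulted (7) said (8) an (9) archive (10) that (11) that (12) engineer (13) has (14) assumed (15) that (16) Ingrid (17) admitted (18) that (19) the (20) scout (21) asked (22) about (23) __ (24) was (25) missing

9

The gap at 23 is the prepositional object of "asked", inside a relative clause.
The relative pronoun is "that" (word 10); it is bound by the head noun immediately before it.
Its filler is the head noun "archive", at word 9.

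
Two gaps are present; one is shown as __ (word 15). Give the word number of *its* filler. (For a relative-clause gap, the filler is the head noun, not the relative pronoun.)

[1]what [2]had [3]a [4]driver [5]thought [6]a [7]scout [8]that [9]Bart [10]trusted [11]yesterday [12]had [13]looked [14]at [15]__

The marked gap is the object of the preposition "at" of "looked".
Its filler is the fronted wh-phrase "what", at word 1.
(The other dependency links word 7 to a gap after word 10.)

1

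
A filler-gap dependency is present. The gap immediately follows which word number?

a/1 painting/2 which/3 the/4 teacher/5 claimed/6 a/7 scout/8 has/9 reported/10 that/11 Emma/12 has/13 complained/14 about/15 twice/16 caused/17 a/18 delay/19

The displaced element is "a painting" (word 2).
It is linked across 2 clause boundaries (Ø → that).
It functions as the object of the preposition "about" of "complained", so the gap sits immediately after word 15 ("about").
Base order: The teacher claimed a scout has reported that Emma has complained about a painting twice.

15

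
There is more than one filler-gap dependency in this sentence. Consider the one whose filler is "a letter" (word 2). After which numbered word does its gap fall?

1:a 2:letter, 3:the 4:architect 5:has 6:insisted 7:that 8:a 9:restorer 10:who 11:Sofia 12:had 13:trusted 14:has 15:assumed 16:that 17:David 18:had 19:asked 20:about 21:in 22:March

20

The displaced element is "a letter" (word 2).
It is linked across 2 clause boundaries (that → that).
It functions as the object of the preposition "about" of "asked", so the gap sits immediately after word 20 ("about").
Base order: The architect has insisted that a restorer who Sofia had trusted has assumed that David had asked about a letter in March.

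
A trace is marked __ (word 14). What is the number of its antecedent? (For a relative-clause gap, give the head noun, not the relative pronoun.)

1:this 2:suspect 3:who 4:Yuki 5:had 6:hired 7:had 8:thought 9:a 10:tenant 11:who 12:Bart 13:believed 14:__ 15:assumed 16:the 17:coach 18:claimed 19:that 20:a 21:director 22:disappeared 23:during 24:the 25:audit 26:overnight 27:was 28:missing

10

The gap at 14 is the subject of "assumed", inside a relative clause.
The relative pronoun is "who" (word 11); it is bound by the head noun immediately before it.
Its filler is the head noun "tenant", at word 10.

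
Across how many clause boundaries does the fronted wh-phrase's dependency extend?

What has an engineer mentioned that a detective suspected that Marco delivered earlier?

"what" is extracted from the object of "delivered".
Boundaries crossed, outermost first: [that], [that] — 2 in total.

2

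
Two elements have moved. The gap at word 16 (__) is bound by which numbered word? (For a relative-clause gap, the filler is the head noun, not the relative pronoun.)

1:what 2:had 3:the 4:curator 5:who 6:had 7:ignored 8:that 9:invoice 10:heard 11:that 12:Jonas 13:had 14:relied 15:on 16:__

The marked gap is the object of the preposition "on" of "relied".
Its filler is the fronted wh-phrase "what", at word 1.
(The other dependency links word 4 to a gap after word 5.)

1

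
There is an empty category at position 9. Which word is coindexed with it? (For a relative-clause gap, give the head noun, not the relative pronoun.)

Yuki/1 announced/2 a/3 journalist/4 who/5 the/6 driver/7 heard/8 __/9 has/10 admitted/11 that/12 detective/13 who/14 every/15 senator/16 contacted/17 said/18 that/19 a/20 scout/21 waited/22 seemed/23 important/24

The gap at 9 is the subject of "admitted", inside a relative clause.
The relative pronoun is "who" (word 5); it is bound by the head noun immediately before it.
Its filler is the head noun "journalist", at word 4.

4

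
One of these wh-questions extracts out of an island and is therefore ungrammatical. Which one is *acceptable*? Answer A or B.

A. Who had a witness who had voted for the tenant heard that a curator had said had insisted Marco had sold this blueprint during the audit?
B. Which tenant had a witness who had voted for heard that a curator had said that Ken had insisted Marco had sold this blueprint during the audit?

A

In B, the wh-phrase is extracted from inside a complex-NP island (relative clause) (introduced by "who"), which blocks movement.
In A, the extraction path crosses only that-complement boundaries, which are transparent.
So A is grammatical.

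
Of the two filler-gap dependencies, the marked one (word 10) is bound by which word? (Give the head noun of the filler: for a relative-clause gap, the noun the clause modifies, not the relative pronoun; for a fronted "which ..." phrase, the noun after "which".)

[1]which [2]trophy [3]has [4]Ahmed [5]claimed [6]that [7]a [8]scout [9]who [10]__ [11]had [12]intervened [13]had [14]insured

The marked gap is inside the relative clause, the subject of "intervened".
Its filler is the head noun "scout" (via "who"), at word 8.
(The other dependency links word 2 to a gap after word 14.)

8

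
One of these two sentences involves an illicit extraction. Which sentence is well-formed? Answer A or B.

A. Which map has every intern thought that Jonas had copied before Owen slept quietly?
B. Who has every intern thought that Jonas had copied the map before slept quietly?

A

In B, the wh-phrase is extracted from inside an adjunct island (introduced by "before"), which blocks movement.
In A, the extraction path crosses only that-complement boundaries, which are transparent.
So A is grammatical.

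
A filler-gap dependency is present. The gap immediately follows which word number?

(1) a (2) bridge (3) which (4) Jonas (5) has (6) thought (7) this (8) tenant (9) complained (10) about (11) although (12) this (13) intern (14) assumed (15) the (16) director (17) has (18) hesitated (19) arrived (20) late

The displaced element is "a bridge" (word 2).
It is linked across 1 clause boundary (Ø).
It functions as the object of the preposition "about" of "complained", so the gap sits immediately after word 10 ("about").
Base order: Jonas has thought this tenant complained about a bridge although this intern assumed the director has hesitated.

10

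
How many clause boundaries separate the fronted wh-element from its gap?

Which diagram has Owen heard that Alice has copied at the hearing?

"which diagram" is extracted from the object of "copied".
Boundaries crossed, outermost first: [that] — 1 in total.

1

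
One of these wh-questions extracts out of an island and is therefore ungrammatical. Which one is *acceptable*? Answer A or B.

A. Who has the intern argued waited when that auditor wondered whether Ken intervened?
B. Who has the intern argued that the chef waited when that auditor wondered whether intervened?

In B, the wh-phrase is extracted from inside an adjunct island (introduced by "when"), which blocks movement.
In A, the extraction path crosses only that-complement boundaries, which are transparent.
So A is grammatical.

A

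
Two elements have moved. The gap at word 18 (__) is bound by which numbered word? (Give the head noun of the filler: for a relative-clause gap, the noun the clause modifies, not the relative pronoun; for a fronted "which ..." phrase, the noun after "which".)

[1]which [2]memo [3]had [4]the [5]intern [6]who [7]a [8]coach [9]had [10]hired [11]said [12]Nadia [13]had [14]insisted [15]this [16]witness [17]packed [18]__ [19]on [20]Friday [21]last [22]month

The marked gap is the direct object of "packed".
Its filler is the fronted wh-phrase "which memo", at word 2.
(The other dependency links word 5 to a gap after word 10.)

2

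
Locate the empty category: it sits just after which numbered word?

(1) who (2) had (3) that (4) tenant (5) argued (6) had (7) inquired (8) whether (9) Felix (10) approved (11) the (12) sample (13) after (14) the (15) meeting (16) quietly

The displaced element is "who" (word 1).
It is linked across 1 clause boundary (Ø).
It functions as the subject of "inquired", so the gap sits immediately after word 5 ("argued").
Base order: That tenant had argued that who had inquired whether Felix approved the sample after the meeting quietly.

5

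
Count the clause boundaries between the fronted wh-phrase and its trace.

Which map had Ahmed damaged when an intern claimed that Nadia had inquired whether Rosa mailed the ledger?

0

"which map" originates inside the matrix clause — no clause boundary is crossed.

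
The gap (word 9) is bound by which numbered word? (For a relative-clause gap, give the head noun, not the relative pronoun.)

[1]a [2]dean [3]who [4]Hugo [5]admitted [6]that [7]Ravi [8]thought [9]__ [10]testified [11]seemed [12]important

2

The gap at 9 is the subject of "testified", inside a relative clause.
The relative pronoun is "who" (word 3); it is bound by the head noun immediately before it.
Its filler is the head noun "dean", at word 2.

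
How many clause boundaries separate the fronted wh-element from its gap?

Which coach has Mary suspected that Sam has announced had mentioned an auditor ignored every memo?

2

"which coach" is extracted from the subject of "mentioned".
Boundaries crossed, outermost first: [that], [Ø] — 2 in total.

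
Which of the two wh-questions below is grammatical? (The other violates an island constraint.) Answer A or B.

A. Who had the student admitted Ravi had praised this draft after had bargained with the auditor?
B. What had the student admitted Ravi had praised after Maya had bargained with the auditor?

In A, the wh-phrase is extracted from inside an adjunct island (introduced by "after"), which blocks movement.
In B, the extraction path crosses only that-complement boundaries, which are transparent.
So B is grammatical.

B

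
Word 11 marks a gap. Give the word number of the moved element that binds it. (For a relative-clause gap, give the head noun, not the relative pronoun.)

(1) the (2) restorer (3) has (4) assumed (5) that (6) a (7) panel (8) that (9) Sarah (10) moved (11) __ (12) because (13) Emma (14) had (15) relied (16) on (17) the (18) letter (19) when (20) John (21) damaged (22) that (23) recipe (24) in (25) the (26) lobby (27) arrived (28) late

The gap at 11 is the object of "moved", inside a relative clause.
The relative pronoun is "that" (word 8); it is bound by the head noun immediately before it.
Its filler is the head noun "panel", at word 7.

7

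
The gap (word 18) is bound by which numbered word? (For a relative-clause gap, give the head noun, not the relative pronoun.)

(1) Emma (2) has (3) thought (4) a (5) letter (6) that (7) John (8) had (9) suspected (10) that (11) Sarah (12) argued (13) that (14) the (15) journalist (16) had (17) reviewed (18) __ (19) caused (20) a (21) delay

The gap at 18 is the object of "reviewed", inside a relative clause.
The relative pronoun is "that" (word 6); it is bound by the head noun immediately before it.
Its filler is the head noun "letter", at word 5.

5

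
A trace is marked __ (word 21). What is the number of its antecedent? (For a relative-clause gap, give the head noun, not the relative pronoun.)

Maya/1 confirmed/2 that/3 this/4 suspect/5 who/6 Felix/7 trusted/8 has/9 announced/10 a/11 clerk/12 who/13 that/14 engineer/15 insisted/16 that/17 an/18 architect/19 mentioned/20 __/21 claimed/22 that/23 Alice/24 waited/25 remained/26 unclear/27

12

The gap at 21 is the subject of "claimed", inside a relative clause.
The relative pronoun is "who" (word 13); it is bound by the head noun immediately before it.
Its filler is the head noun "clerk", at word 12.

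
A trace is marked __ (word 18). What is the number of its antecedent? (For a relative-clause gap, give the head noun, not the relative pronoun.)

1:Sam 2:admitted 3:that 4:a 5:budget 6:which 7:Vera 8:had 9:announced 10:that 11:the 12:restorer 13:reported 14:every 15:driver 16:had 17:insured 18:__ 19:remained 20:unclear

5

The gap at 18 is the object of "insured", inside a relative clause.
The relative pronoun is "which" (word 6); it is bound by the head noun immediately before it.
Its filler is the head noun "budget", at word 5.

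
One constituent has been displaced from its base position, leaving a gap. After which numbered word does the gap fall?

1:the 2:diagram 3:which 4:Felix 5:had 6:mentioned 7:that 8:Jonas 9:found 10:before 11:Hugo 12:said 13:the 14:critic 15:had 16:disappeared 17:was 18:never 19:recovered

The displaced element is "the diagram" (word 2).
It is linked across 1 clause boundary (that).
It functions as the direct object of "found", so the gap sits immediately after word 9 ("found").
Base order: Felix had mentioned that Jonas found the diagram before Hugo said the critic had disappeared.

9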